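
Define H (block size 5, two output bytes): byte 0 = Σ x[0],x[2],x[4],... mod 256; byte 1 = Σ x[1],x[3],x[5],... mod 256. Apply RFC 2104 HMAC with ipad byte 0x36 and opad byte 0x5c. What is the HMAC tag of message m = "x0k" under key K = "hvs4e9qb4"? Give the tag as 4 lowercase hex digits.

fde4

Key "hvs4e9qb4" = 68 76 73 34 65 39 71 62 34 is 9 bytes > B = 5, so hash it first: H(key) = e5 45, then zero-pad to 5 bytes: K' = e5 45 00 00 00.
K' ⊕ ipad = d3 73 36 36 36.  K' ⊕ opad = b9 19 5c 5c 5c.
Inner input = (K'⊕ipad) ∥ m = d3 73 36 36 36 ∥ 78 30 6b.
Inner hash: even-index sum = 367 mod 256 = 111; odd-index sum = 396 mod 256 = 140 → 6f 8c.
Outer input = (K'⊕opad) ∥ inner = b9 19 5c 5c 5c ∥ 6f 8c.
Outer hash (tag): even-index sum = 509 mod 256 = 253; odd-index sum = 228 mod 256 = 228 → fd e4.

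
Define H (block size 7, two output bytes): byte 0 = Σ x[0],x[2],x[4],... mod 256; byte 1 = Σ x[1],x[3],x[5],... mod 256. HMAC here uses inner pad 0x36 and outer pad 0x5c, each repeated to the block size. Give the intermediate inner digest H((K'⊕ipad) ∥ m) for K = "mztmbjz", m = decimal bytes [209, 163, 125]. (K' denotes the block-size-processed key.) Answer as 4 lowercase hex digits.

e051

Key "mztmbjz" = 6d 7a 74 6d 62 6a 7a is exactly B = 7 bytes: K' = 6d 7a 74 6d 62 6a 7a.
K' ⊕ ipad = 5b 4c 42 5b 54 5c 4c.
Inner input = 5b 4c 42 5b 54 5c 4c ∥ d1 a3 7d.
Inner hash: even-index sum = 480 mod 256 = 224; odd-index sum = 593 mod 256 = 81 → e0 51.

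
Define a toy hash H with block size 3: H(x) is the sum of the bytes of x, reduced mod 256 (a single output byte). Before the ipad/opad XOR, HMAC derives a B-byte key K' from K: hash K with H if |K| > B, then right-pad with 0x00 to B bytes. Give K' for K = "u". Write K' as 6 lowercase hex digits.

750000

Key "u" = 75 is 1 byte ≤ B = 3; zero-pad to 3 bytes: K' = 75 00 00.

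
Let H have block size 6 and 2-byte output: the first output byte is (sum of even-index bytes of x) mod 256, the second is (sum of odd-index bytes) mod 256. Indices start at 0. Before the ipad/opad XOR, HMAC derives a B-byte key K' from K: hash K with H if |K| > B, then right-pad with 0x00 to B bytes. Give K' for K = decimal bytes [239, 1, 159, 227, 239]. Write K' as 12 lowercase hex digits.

ef019fe3ef00

Key decimal bytes [239, 1, 159, 227, 239] = ef 01 9f e3 ef is 5 bytes ≤ B = 6; zero-pad to 6 bytes: K' = ef 01 9f e3 ef 00.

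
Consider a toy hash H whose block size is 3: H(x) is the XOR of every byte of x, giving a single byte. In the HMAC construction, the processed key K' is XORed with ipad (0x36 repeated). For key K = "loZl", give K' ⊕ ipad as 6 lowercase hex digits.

033636

Key "loZl" = 6c 6f 5a 6c is 4 bytes > B = 3, so hash it first: H(key) = 35, then zero-pad to 3 bytes: K' = 35 00 00.
XOR each byte with 0x36: 35⊕36=03, 00⊕36=36, 00⊕36=36.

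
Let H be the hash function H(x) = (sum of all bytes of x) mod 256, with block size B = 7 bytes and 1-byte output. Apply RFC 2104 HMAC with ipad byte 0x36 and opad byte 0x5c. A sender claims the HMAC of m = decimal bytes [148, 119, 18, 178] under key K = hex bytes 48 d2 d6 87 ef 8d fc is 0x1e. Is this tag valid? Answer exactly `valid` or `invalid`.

Key hex bytes 48 d2 d6 87 ef 8d fc is exactly B = 7 bytes: K' = 48 d2 d6 87 ef 8d fc.
K' ⊕ ipad = 7e e4 e0 b1 d9 bb ca; K' ⊕ opad = 14 8e 8a db b3 d1 a0.
Inner hash: sum = 126+228+224+177+217+187+202+148+119+18+178 = 1824; mod 256 = 32 → 20.
Outer hash (recomputed tag): sum = 20+142+138+219+179+209+160+32 = 1099; mod 256 = 75 → 4b.
Recomputed tag = 4b; claimed = 1e → mismatch.

invalid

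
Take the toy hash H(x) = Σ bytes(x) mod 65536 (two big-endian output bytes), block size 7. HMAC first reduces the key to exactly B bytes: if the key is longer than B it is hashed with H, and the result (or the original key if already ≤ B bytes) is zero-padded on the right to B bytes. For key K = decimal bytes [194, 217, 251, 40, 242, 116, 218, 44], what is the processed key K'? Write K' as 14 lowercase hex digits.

052a0000000000

|K| = 8 > B = 7, so first hash the key.
H(K): sum = 194+217+251+40+242+116+218+44 = 1322 → 05 2a.
Zero-pad H(K) = 05 2a to 7 bytes: K' = 05 2a 00 00 00 00 00.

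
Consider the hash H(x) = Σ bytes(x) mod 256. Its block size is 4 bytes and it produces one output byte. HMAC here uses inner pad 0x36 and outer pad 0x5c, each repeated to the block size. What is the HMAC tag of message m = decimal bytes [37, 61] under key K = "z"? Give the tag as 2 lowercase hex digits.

8a

Key "z" = 7a is 1 byte ≤ B = 4; zero-pad to 4 bytes: K' = 7a 00 00 00.
K' ⊕ ipad = 4c 36 36 36.  K' ⊕ opad = 26 5c 5c 5c.
Inner input = (K'⊕ipad) ∥ m = 4c 36 36 36 ∥ 25 3d.
Inner hash: sum = 76+54+54+54+37+61 = 336; mod 256 = 80 → 50.
Outer input = (K'⊕opad) ∥ inner = 26 5c 5c 5c ∥ 50.
Outer hash (tag): sum = 38+92+92+92+80 = 394; mod 256 = 138 → 8a.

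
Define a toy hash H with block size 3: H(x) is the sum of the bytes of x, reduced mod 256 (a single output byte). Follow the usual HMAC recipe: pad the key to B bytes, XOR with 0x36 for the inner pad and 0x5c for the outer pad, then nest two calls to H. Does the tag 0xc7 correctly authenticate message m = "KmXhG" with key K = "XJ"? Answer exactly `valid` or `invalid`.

invalid

Key "XJ" = 58 4a is 2 bytes ≤ B = 3; zero-pad to 3 bytes: K' = 58 4a 00.
K' ⊕ ipad = 6e 7c 36; K' ⊕ opad = 04 16 5c.
Inner hash: sum = 110+124+54+75+109+88+104+71 = 735; mod 256 = 223 → df.
Outer hash (recomputed tag): sum = 4+22+92+223 = 341; mod 256 = 85 → 55.
Recomputed tag = 55; claimed = c7 → mismatch.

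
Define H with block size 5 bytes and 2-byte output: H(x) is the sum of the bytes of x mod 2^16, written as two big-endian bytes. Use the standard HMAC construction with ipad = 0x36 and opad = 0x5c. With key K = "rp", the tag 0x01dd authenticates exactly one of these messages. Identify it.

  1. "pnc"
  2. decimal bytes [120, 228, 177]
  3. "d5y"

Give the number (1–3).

1

Key "rp" = 72 70 is 2 bytes ≤ B = 5; zero-pad to 5 bytes: K' = 72 70 00 00 00.
K' ⊕ ipad = 44 46 36 36 36; K' ⊕ opad = 2e 2c 5c 5c 5c.
m1: inner = H(44 46 36 36 36 70 6e 63) = 02 6d; tag = H(2e 2c 5c 5c 5c 02 6d) = 01dd ← matches
m2: inner = H(44 46 36 36 36 78 e4 b1) = 03 39; tag = H(2e 2c 5c 5c 5c 03 39) = 01aa
m3: inner = H(44 46 36 36 36 64 35 79) = 02 3e; tag = H(2e 2c 5c 5c 5c 02 3e) = 01ae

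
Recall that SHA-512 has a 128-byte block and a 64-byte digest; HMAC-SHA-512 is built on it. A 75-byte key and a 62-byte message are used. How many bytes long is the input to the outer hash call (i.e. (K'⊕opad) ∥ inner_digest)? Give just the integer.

Key is 75 ≤ 128 bytes, zero-padded: |K'| = 128.
Outer input = (K'⊕opad) ∥ H(inner) → 128 + 64 = 192 bytes.

192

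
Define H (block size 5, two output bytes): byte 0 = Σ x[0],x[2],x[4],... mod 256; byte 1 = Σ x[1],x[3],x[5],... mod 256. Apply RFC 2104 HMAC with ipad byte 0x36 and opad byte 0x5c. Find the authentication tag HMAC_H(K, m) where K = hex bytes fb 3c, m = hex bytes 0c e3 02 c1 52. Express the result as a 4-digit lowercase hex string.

Key hex bytes fb 3c is 2 bytes ≤ B = 5; zero-pad to 5 bytes: K' = fb 3c 00 00 00.
K' ⊕ ipad = cd 0a 36 36 36.  K' ⊕ opad = a7 60 5c 5c 5c.
Inner input = (K'⊕ipad) ∥ m = cd 0a 36 36 36 ∥ 0c e3 02 c1 52.
Inner hash: even-index sum = 733 mod 256 = 221; odd-index sum = 160 mod 256 = 160 → dd a0.
Outer input = (K'⊕opad) ∥ inner = a7 60 5c 5c 5c ∥ dd a0.
Outer hash (tag): even-index sum = 511 mod 256 = 255; odd-index sum = 409 mod 256 = 153 → ff 99.

ff99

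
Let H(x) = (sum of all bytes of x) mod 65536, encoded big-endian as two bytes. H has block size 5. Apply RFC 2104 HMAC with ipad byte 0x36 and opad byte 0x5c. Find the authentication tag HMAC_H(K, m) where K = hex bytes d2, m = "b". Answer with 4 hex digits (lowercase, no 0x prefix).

021e

Key hex bytes d2 is 1 byte ≤ B = 5; zero-pad to 5 bytes: K' = d2 00 00 00 00.
K' ⊕ ipad = e4 36 36 36 36.  K' ⊕ opad = 8e 5c 5c 5c 5c.
Inner input = (K'⊕ipad) ∥ m = e4 36 36 36 36 ∥ 62.
Inner hash: sum = 228+54+54+54+54+98 = 542 → 02 1e.
Outer input = (K'⊕opad) ∥ inner = 8e 5c 5c 5c 5c ∥ 02 1e.
Outer hash (tag): sum = 142+92+92+92+92+2+30 = 542 → 02 1e.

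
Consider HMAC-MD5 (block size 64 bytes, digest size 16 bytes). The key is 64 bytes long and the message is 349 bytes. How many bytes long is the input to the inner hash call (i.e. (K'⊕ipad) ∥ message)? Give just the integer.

Key is 64 ≤ 64 bytes, zero-padded: |K'| = 64.
Inner input = (K'⊕ipad) ∥ m → 64 + 349 = 413 bytes.

413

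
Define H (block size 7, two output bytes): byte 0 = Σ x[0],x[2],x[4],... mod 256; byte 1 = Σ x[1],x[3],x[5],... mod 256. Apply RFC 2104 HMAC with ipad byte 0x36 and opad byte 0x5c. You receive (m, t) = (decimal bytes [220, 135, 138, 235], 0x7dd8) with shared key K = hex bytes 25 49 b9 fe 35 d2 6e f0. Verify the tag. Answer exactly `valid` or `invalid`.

invalid

Key hex bytes 25 49 b9 fe 35 d2 6e f0 is 8 bytes > B = 7, so hash it first: H(key) = 81 09, then zero-pad to 7 bytes: K' = 81 09 00 00 00 00 00.
K' ⊕ ipad = b7 3f 36 36 36 36 36; K' ⊕ opad = dd 55 5c 5c 5c 5c 5c.
Inner hash: even-index sum = 715 mod 256 = 203; odd-index sum = 529 mod 256 = 17 → cb 11.
Outer hash (recomputed tag): even-index sum = 514 mod 256 = 2; odd-index sum = 472 mod 256 = 216 → 02 d8.
Recomputed tag = 02d8; claimed = 7dd8 → mismatch.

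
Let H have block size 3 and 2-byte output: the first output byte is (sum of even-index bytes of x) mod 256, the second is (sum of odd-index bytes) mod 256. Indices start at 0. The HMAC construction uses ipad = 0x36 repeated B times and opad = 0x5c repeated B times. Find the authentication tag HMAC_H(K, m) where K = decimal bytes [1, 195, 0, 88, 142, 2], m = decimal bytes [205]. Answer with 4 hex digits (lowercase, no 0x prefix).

Key decimal bytes [1, 195, 0, 88, 142, 2] = 01 c3 00 58 8e 02 is 6 bytes > B = 3, so hash it first: H(key) = 8f 1d, then zero-pad to 3 bytes: K' = 8f 1d 00.
K' ⊕ ipad = b9 2b 36.  K' ⊕ opad = d3 41 5c.
Inner input = (K'⊕ipad) ∥ m = b9 2b 36 ∥ cd.
Inner hash: even-index sum = 239 mod 256 = 239; odd-index sum = 248 mod 256 = 248 → ef f8.
Outer input = (K'⊕opad) ∥ inner = d3 41 5c ∥ ef f8.
Outer hash (tag): even-index sum = 551 mod 256 = 39; odd-index sum = 304 mod 256 = 48 → 27 30.

2730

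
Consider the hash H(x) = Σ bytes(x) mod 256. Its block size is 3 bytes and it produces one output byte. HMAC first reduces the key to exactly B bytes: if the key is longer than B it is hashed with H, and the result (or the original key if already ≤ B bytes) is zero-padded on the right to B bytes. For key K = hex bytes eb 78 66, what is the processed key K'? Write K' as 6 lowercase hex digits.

eb7866

Key hex bytes eb 78 66 is exactly B = 3 bytes: K' = eb 78 66.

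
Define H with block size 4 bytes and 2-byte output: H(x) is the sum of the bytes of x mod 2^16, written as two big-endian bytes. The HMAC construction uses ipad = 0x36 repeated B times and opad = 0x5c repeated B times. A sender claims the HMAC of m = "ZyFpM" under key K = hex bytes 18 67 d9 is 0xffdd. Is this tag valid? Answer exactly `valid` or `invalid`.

invalid

Key hex bytes 18 67 d9 is 3 bytes ≤ B = 4; zero-pad to 4 bytes: K' = 18 67 d9 00.
K' ⊕ ipad = 2e 51 ef 36; K' ⊕ opad = 44 3b 85 5c.
Inner hash: sum = 46+81+239+54+90+121+70+112+77 = 890 → 03 7a.
Outer hash (recomputed tag): sum = 68+59+133+92+3+122 = 477 → 01 dd.
Recomputed tag = 01dd; claimed = ffdd → mismatch.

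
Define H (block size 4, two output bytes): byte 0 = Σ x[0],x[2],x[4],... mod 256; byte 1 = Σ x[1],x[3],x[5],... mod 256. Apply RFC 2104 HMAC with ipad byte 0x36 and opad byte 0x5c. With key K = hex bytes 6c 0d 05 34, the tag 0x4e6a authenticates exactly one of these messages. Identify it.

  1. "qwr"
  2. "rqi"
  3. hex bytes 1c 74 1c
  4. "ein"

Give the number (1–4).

Key hex bytes 6c 0d 05 34 is exactly B = 4 bytes: K' = 6c 0d 05 34.
K' ⊕ ipad = 5a 3b 33 02; K' ⊕ opad = 30 51 59 68.
m1: inner = H(5a 3b 33 02 71 77 72) = 70 b4; tag = H(30 51 59 68 70 b4) = f96d
m2: inner = H(5a 3b 33 02 72 71 69) = 68 ae; tag = H(30 51 59 68 68 ae) = f167
m3: inner = H(5a 3b 33 02 1c 74 1c) = c5 b1; tag = H(30 51 59 68 c5 b1) = 4e6a ← matches
m4: inner = H(5a 3b 33 02 65 69 6e) = 60 a6; tag = H(30 51 59 68 60 a6) = e95f

3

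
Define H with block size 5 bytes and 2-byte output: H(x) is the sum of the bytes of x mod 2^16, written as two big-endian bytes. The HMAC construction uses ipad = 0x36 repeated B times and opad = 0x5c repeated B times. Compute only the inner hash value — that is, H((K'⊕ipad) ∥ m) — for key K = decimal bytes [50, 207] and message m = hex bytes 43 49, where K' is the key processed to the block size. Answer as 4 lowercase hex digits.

022b

Key decimal bytes [50, 207] = 32 cf is 2 bytes ≤ B = 5; zero-pad to 5 bytes: K' = 32 cf 00 00 00.
K' ⊕ ipad = 04 f9 36 36 36.
Inner input = 04 f9 36 36 36 ∥ 43 49.
Inner hash: sum = 4+249+54+54+54+67+73 = 555 → 02 2b.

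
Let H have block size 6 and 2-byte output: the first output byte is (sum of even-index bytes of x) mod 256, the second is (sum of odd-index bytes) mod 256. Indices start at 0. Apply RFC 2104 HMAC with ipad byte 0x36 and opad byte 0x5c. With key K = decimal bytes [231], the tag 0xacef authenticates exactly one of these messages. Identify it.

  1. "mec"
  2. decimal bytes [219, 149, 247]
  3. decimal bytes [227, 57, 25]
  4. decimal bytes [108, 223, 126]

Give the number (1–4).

3

Key decimal bytes [231] = e7 is 1 byte ≤ B = 6; zero-pad to 6 bytes: K' = e7 00 00 00 00 00.
K' ⊕ ipad = d1 36 36 36 36 36; K' ⊕ opad = bb 5c 5c 5c 5c 5c.
m1: inner = H(d1 36 36 36 36 36 6d 65 63) = 0d 07; tag = H(bb 5c 5c 5c 5c 5c 0d 07) = 801b
m2: inner = H(d1 36 36 36 36 36 db 95 f7) = 0f 37; tag = H(bb 5c 5c 5c 5c 5c 0f 37) = 824b
m3: inner = H(d1 36 36 36 36 36 e3 39 19) = 39 db; tag = H(bb 5c 5c 5c 5c 5c 39 db) = acef ← matches
m4: inner = H(d1 36 36 36 36 36 6c df 7e) = 27 81; tag = H(bb 5c 5c 5c 5c 5c 27 81) = 9a95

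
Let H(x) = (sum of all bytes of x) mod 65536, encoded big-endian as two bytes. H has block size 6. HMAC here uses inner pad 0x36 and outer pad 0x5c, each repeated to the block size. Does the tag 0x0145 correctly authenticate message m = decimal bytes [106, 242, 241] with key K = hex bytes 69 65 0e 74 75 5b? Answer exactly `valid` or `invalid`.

Key hex bytes 69 65 0e 74 75 5b is exactly B = 6 bytes: K' = 69 65 0e 74 75 5b.
K' ⊕ ipad = 5f 53 38 42 43 6d; K' ⊕ opad = 35 39 52 28 29 07.
Inner hash: sum = 95+83+56+66+67+109+106+242+241 = 1065 → 04 29.
Outer hash (recomputed tag): sum = 53+57+82+40+41+7+4+41 = 325 → 01 45.
Recomputed tag = 0145; claimed = 0145 → match.

valid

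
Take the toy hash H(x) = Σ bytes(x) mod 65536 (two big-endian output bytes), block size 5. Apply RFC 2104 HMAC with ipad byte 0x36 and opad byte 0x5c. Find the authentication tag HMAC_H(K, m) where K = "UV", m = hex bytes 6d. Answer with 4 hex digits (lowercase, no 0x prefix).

Key "UV" = 55 56 is 2 bytes ≤ B = 5; zero-pad to 5 bytes: K' = 55 56 00 00 00.
K' ⊕ ipad = 63 60 36 36 36.  K' ⊕ opad = 09 0a 5c 5c 5c.
Inner input = (K'⊕ipad) ∥ m = 63 60 36 36 36 ∥ 6d.
Inner hash: sum = 99+96+54+54+54+109 = 466 → 01 d2.
Outer input = (K'⊕opad) ∥ inner = 09 0a 5c 5c 5c ∥ 01 d2.
Outer hash (tag): sum = 9+10+92+92+92+1+210 = 506 → 01 fa.

01fa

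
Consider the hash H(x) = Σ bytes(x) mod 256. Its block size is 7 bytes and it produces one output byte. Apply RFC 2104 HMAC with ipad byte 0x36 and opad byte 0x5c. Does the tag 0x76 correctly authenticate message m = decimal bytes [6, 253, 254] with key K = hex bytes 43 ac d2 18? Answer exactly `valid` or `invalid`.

Key hex bytes 43 ac d2 18 is 4 bytes ≤ B = 7; zero-pad to 7 bytes: K' = 43 ac d2 18 00 00 00.
K' ⊕ ipad = 75 9a e4 2e 36 36 36; K' ⊕ opad = 1f f0 8e 44 5c 5c 5c.
Inner hash: sum = 117+154+228+46+54+54+54+6+253+254 = 1220; mod 256 = 196 → c4.
Outer hash (recomputed tag): sum = 31+240+142+68+92+92+92+196 = 953; mod 256 = 185 → b9.
Recomputed tag = b9; claimed = 76 → mismatch.

invalid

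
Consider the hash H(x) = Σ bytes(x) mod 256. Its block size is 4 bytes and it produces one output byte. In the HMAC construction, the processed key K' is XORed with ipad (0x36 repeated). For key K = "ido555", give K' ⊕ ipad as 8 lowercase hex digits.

ed363636

Key "ido555" = 69 64 6f 35 35 35 is 6 bytes > B = 4, so hash it first: H(key) = db, then zero-pad to 4 bytes: K' = db 00 00 00.
XOR each byte with 0x36: db⊕36=ed, 00⊕36=36, 00⊕36=36, 00⊕36=36.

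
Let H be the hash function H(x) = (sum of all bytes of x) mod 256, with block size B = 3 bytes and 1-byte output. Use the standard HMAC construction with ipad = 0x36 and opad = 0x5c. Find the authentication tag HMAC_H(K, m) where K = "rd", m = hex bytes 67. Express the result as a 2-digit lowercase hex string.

f5

Key "rd" = 72 64 is 2 bytes ≤ B = 3; zero-pad to 3 bytes: K' = 72 64 00.
K' ⊕ ipad = 44 52 36.  K' ⊕ opad = 2e 38 5c.
Inner input = (K'⊕ipad) ∥ m = 44 52 36 ∥ 67.
Inner hash: sum = 68+82+54+103 = 307; mod 256 = 51 → 33.
Outer input = (K'⊕opad) ∥ inner = 2e 38 5c ∥ 33.
Outer hash (tag): sum = 46+56+92+51 = 245 → f5.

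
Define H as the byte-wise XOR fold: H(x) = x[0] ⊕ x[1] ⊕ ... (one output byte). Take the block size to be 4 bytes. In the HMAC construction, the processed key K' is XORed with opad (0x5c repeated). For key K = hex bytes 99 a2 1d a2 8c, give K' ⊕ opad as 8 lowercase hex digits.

Key hex bytes 99 a2 1d a2 8c is 5 bytes > B = 4, so hash it first: H(key) = 08, then zero-pad to 4 bytes: K' = 08 00 00 00.
XOR each byte with 0x5c: 08⊕5c=54, 00⊕5c=5c, 00⊕5c=5c, 00⊕5c=5c.

545c5c5c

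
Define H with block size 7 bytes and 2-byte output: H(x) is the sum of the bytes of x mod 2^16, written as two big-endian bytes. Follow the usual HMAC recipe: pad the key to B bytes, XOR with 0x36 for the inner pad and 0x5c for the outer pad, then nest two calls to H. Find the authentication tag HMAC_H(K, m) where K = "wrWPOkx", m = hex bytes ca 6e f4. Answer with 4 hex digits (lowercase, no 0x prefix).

Key "wrWPOkx" = 77 72 57 50 4f 6b 78 is exactly B = 7 bytes: K' = 77 72 57 50 4f 6b 78.
K' ⊕ ipad = 41 44 61 66 79 5d 4e.  K' ⊕ opad = 2b 2e 0b 0c 13 37 24.
Inner input = (K'⊕ipad) ∥ m = 41 44 61 66 79 5d 4e ∥ ca 6e f4.
Inner hash: sum = 65+68+97+102+121+93+78+202+110+244 = 1180 → 04 9c.
Outer input = (K'⊕opad) ∥ inner = 2b 2e 0b 0c 13 37 24 ∥ 04 9c.
Outer hash (tag): sum = 43+46+11+12+19+55+36+4+156 = 382 → 01 7e.

017e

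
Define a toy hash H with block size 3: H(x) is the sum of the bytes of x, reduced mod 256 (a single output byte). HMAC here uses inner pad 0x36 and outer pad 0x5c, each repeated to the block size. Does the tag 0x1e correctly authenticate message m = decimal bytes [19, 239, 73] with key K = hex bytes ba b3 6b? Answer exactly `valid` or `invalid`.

invalid

Key hex bytes ba b3 6b is exactly B = 3 bytes: K' = ba b3 6b.
K' ⊕ ipad = 8c 85 5d; K' ⊕ opad = e6 ef 37.
Inner hash: sum = 140+133+93+19+239+73 = 697; mod 256 = 185 → b9.
Outer hash (recomputed tag): sum = 230+239+55+185 = 709; mod 256 = 197 → c5.
Recomputed tag = c5; claimed = 1e → mismatch.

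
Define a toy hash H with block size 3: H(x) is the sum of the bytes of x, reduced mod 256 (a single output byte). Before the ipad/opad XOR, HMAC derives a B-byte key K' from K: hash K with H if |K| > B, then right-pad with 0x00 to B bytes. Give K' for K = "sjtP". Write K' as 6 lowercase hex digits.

a10000

|K| = 4 > B = 3, so first hash the key.
H(K): sum = 115+106+116+80 = 417; mod 256 = 161 → a1.
Zero-pad H(K) = a1 to 3 bytes: K' = a1 00 00.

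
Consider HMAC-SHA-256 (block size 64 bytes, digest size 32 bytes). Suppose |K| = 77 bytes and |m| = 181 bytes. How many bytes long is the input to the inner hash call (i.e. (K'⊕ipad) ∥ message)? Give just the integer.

245

Key is 77 > 64 bytes, so it is hashed to 32 bytes then zero-padded to 64: |K'| = 64.
Inner input = (K'⊕ipad) ∥ m → 64 + 181 = 245 bytes.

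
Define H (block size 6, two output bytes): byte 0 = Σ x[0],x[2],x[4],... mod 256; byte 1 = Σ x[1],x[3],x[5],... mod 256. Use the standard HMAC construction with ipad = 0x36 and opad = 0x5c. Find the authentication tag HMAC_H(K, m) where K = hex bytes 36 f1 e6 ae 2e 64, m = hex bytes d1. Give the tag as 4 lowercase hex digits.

4f88

Key hex bytes 36 f1 e6 ae 2e 64 is exactly B = 6 bytes: K' = 36 f1 e6 ae 2e 64.
K' ⊕ ipad = 00 c7 d0 98 18 52.  K' ⊕ opad = 6a ad ba f2 72 38.
Inner input = (K'⊕ipad) ∥ m = 00 c7 d0 98 18 52 ∥ d1.
Inner hash: even-index sum = 441 mod 256 = 185; odd-index sum = 433 mod 256 = 177 → b9 b1.
Outer input = (K'⊕opad) ∥ inner = 6a ad ba f2 72 38 ∥ b9 b1.
Outer hash (tag): even-index sum = 591 mod 256 = 79; odd-index sum = 648 mod 256 = 136 → 4f 88.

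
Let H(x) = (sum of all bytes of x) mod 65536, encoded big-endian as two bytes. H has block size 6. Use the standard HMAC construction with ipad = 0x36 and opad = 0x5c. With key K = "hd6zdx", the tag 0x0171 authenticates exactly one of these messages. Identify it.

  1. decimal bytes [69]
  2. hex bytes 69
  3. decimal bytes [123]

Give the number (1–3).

Key "hd6zdx" = 68 64 36 7a 64 78 is exactly B = 6 bytes: K' = 68 64 36 7a 64 78.
K' ⊕ ipad = 5e 52 00 4c 52 4e; K' ⊕ opad = 34 38 6a 26 38 24.
m1: inner = H(5e 52 00 4c 52 4e 45) = 01 e1; tag = H(34 38 6a 26 38 24 01 e1) = 023a
m2: inner = H(5e 52 00 4c 52 4e 69) = 02 05; tag = H(34 38 6a 26 38 24 02 05) = 015f
m3: inner = H(5e 52 00 4c 52 4e 7b) = 02 17; tag = H(34 38 6a 26 38 24 02 17) = 0171 ← matches

3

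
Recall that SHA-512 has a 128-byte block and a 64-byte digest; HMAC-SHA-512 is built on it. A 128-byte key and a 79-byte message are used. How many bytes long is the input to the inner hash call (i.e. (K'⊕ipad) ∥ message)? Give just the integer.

Key is 128 ≤ 128 bytes, zero-padded: |K'| = 128.
Inner input = (K'⊕ipad) ∥ m → 128 + 79 = 207 bytes.

207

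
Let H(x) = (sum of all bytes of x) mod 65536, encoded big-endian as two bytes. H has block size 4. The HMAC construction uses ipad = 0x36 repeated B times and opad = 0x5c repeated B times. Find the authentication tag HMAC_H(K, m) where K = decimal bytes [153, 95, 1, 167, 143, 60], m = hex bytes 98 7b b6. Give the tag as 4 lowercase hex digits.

0215

Key decimal bytes [153, 95, 1, 167, 143, 60] = 99 5f 01 a7 8f 3c is 6 bytes > B = 4, so hash it first: H(key) = 02 6b, then zero-pad to 4 bytes: K' = 02 6b 00 00.
K' ⊕ ipad = 34 5d 36 36.  K' ⊕ opad = 5e 37 5c 5c.
Inner input = (K'⊕ipad) ∥ m = 34 5d 36 36 ∥ 98 7b b6.
Inner hash: sum = 52+93+54+54+152+123+182 = 710 → 02 c6.
Outer input = (K'⊕opad) ∥ inner = 5e 37 5c 5c ∥ 02 c6.
Outer hash (tag): sum = 94+55+92+92+2+198 = 533 → 02 15.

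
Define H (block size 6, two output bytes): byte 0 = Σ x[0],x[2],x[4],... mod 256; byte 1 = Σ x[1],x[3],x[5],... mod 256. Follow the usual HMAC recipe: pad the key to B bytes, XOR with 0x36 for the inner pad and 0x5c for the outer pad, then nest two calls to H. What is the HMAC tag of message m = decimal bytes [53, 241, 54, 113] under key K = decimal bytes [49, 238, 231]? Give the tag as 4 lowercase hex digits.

fd10

Key decimal bytes [49, 238, 231] = 31 ee e7 is 3 bytes ≤ B = 6; zero-pad to 6 bytes: K' = 31 ee e7 00 00 00.
K' ⊕ ipad = 07 d8 d1 36 36 36.  K' ⊕ opad = 6d b2 bb 5c 5c 5c.
Inner input = (K'⊕ipad) ∥ m = 07 d8 d1 36 36 36 ∥ 35 f1 36 71.
Inner hash: even-index sum = 377 mod 256 = 121; odd-index sum = 678 mod 256 = 166 → 79 a6.
Outer input = (K'⊕opad) ∥ inner = 6d b2 bb 5c 5c 5c ∥ 79 a6.
Outer hash (tag): even-index sum = 509 mod 256 = 253; odd-index sum = 528 mod 256 = 16 → fd 10.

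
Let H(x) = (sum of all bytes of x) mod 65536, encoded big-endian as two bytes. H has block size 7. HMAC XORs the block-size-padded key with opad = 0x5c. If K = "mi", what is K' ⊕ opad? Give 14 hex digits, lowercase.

31355c5c5c5c5c

Key "mi" = 6d 69 is 2 bytes ≤ B = 7; zero-pad to 7 bytes: K' = 6d 69 00 00 00 00 00.
XOR each byte with 0x5c: 6d⊕5c=31, 69⊕5c=35, 00⊕5c=5c, 00⊕5c=5c, 00⊕5c=5c, 00⊕5c=5c, 00⊕5c=5c.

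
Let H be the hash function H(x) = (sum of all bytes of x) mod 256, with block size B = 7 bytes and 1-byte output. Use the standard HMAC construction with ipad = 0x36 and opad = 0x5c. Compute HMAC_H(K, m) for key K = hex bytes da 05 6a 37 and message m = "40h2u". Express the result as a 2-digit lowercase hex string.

25

Key hex bytes da 05 6a 37 is 4 bytes ≤ B = 7; zero-pad to 7 bytes: K' = da 05 6a 37 00 00 00.
K' ⊕ ipad = ec 33 5c 01 36 36 36.  K' ⊕ opad = 86 59 36 6b 5c 5c 5c.
Inner input = (K'⊕ipad) ∥ m = ec 33 5c 01 36 36 36 ∥ 34 30 68 32 75.
Inner hash: sum = 236+51+92+1+54+54+54+52+48+104+50+117 = 913; mod 256 = 145 → 91.
Outer input = (K'⊕opad) ∥ inner = 86 59 36 6b 5c 5c 5c ∥ 91.
Outer hash (tag): sum = 134+89+54+107+92+92+92+145 = 805; mod 256 = 37 → 25.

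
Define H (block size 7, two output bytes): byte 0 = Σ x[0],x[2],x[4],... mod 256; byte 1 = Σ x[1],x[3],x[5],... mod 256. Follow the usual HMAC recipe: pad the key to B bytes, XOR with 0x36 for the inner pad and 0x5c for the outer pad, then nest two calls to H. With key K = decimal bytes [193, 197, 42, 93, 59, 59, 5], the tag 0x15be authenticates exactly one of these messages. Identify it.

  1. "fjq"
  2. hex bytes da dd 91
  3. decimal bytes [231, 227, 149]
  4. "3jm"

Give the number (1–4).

1

Key decimal bytes [193, 197, 42, 93, 59, 59, 5] = c1 c5 2a 5d 3b 3b 05 is exactly B = 7 bytes: K' = c1 c5 2a 5d 3b 3b 05.
K' ⊕ ipad = f7 f3 1c 6b 0d 0d 33; K' ⊕ opad = 9d 99 76 01 67 67 59.
m1: inner = H(f7 f3 1c 6b 0d 0d 33 66 6a 71) = bd 42; tag = H(9d 99 76 01 67 67 59 bd 42) = 15be ← matches
m2: inner = H(f7 f3 1c 6b 0d 0d 33 da dd 91) = 30 d6; tag = H(9d 99 76 01 67 67 59 30 d6) = a931
m3: inner = H(f7 f3 1c 6b 0d 0d 33 e7 e3 95) = 36 e7; tag = H(9d 99 76 01 67 67 59 36 e7) = ba37
m4: inner = H(f7 f3 1c 6b 0d 0d 33 33 6a 6d) = bd 0b; tag = H(9d 99 76 01 67 67 59 bd 0b) = debe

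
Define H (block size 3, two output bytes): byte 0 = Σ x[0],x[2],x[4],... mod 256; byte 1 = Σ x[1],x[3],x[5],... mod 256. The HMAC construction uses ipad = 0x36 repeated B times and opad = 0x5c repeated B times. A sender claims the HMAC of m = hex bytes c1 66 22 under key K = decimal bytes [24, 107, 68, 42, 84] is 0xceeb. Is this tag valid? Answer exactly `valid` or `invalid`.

valid

Key decimal bytes [24, 107, 68, 42, 84] = 18 6b 44 2a 54 is 5 bytes > B = 3, so hash it first: H(key) = b0 95, then zero-pad to 3 bytes: K' = b0 95 00.
K' ⊕ ipad = 86 a3 36; K' ⊕ opad = ec c9 5c.
Inner hash: even-index sum = 290 mod 256 = 34; odd-index sum = 390 mod 256 = 134 → 22 86.
Outer hash (recomputed tag): even-index sum = 462 mod 256 = 206; odd-index sum = 235 mod 256 = 235 → ce eb.
Recomputed tag = ceeb; claimed = ceeb → match.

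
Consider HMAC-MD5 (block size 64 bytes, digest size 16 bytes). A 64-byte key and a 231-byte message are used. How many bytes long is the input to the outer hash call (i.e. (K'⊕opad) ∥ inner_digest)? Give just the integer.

80

Key is 64 ≤ 64 bytes, zero-padded: |K'| = 64.
Outer input = (K'⊕opad) ∥ H(inner) → 64 + 16 = 80 bytes.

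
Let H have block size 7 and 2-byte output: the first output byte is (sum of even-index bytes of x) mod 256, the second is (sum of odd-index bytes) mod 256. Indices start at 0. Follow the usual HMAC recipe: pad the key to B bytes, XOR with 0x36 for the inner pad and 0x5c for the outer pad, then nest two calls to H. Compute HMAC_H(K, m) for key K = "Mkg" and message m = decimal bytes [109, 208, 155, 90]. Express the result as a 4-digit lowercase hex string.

Key "Mkg" = 4d 6b 67 is 3 bytes ≤ B = 7; zero-pad to 7 bytes: K' = 4d 6b 67 00 00 00 00.
K' ⊕ ipad = 7b 5d 51 36 36 36 36.  K' ⊕ opad = 11 37 3b 5c 5c 5c 5c.
Inner input = (K'⊕ipad) ∥ m = 7b 5d 51 36 36 36 36 ∥ 6d d0 9b 5a.
Inner hash: even-index sum = 610 mod 256 = 98; odd-index sum = 465 mod 256 = 209 → 62 d1.
Outer input = (K'⊕opad) ∥ inner = 11 37 3b 5c 5c 5c 5c ∥ 62 d1.
Outer hash (tag): even-index sum = 469 mod 256 = 213; odd-index sum = 337 mod 256 = 81 → d5 51.

d551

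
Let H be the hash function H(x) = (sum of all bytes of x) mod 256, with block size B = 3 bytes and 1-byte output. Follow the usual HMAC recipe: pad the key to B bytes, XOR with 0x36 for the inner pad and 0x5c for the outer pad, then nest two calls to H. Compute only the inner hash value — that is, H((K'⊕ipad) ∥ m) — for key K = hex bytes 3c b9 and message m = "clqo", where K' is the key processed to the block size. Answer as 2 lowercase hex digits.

Key hex bytes 3c b9 is 2 bytes ≤ B = 3; zero-pad to 3 bytes: K' = 3c b9 00.
K' ⊕ ipad = 0a 8f 36.
Inner input = 0a 8f 36 ∥ 63 6c 71 6f.
Inner hash: sum = 10+143+54+99+108+113+111 = 638; mod 256 = 126 → 7e.

7e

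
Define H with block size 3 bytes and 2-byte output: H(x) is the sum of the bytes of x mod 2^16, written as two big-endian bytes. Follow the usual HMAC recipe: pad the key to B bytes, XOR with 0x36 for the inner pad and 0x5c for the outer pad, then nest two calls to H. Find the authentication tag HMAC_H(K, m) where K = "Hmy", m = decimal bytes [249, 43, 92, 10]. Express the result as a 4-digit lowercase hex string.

011e

Key "Hmy" = 48 6d 79 is exactly B = 3 bytes: K' = 48 6d 79.
K' ⊕ ipad = 7e 5b 4f.  K' ⊕ opad = 14 31 25.
Inner input = (K'⊕ipad) ∥ m = 7e 5b 4f ∥ f9 2b 5c 0a.
Inner hash: sum = 126+91+79+249+43+92+10 = 690 → 02 b2.
Outer input = (K'⊕opad) ∥ inner = 14 31 25 ∥ 02 b2.
Outer hash (tag): sum = 20+49+37+2+178 = 286 → 01 1e.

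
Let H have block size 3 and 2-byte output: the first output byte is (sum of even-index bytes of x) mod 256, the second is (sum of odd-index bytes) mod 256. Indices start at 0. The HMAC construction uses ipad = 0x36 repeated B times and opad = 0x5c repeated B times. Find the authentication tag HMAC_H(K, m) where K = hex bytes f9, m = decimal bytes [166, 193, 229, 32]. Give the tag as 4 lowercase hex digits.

Key hex bytes f9 is 1 byte ≤ B = 3; zero-pad to 3 bytes: K' = f9 00 00.
K' ⊕ ipad = cf 36 36.  K' ⊕ opad = a5 5c 5c.
Inner input = (K'⊕ipad) ∥ m = cf 36 36 ∥ a6 c1 e5 20.
Inner hash: even-index sum = 486 mod 256 = 230; odd-index sum = 449 mod 256 = 193 → e6 c1.
Outer input = (K'⊕opad) ∥ inner = a5 5c 5c ∥ e6 c1.
Outer hash (tag): even-index sum = 450 mod 256 = 194; odd-index sum = 322 mod 256 = 66 → c2 42.

c242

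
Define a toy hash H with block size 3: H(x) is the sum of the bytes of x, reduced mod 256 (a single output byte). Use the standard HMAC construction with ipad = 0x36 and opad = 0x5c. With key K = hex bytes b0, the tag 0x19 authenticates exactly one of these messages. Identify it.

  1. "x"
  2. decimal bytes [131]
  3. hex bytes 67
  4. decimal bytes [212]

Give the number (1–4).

Key hex bytes b0 is 1 byte ≤ B = 3; zero-pad to 3 bytes: K' = b0 00 00.
K' ⊕ ipad = 86 36 36; K' ⊕ opad = ec 5c 5c.
m1: inner = H(86 36 36 78) = 6a; tag = H(ec 5c 5c 6a) = 0e
m2: inner = H(86 36 36 83) = 75; tag = H(ec 5c 5c 75) = 19 ← matches
m3: inner = H(86 36 36 67) = 59; tag = H(ec 5c 5c 59) = fd
m4: inner = H(86 36 36 d4) = c6; tag = H(ec 5c 5c c6) = 6a

2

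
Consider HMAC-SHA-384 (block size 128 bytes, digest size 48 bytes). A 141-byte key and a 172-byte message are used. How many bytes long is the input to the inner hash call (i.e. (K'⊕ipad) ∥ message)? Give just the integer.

300

Key is 141 > 128 bytes, so it is hashed to 48 bytes then zero-padded to 128: |K'| = 128.
Inner input = (K'⊕ipad) ∥ m → 128 + 172 = 300 bytes.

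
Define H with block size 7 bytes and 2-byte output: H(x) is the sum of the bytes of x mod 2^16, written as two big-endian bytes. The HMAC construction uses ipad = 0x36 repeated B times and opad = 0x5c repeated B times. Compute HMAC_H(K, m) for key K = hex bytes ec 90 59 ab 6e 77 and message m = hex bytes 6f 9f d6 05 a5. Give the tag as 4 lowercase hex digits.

041f

Key hex bytes ec 90 59 ab 6e 77 is 6 bytes ≤ B = 7; zero-pad to 7 bytes: K' = ec 90 59 ab 6e 77 00.
K' ⊕ ipad = da a6 6f 9d 58 41 36.  K' ⊕ opad = b0 cc 05 f7 32 2b 5c.
Inner input = (K'⊕ipad) ∥ m = da a6 6f 9d 58 41 36 ∥ 6f 9f d6 05 a5.
Inner hash: sum = 218+166+111+157+88+65+54+111+159+214+5+165 = 1513 → 05 e9.
Outer input = (K'⊕opad) ∥ inner = b0 cc 05 f7 32 2b 5c ∥ 05 e9.
Outer hash (tag): sum = 176+204+5+247+50+43+92+5+233 = 1055 → 04 1f.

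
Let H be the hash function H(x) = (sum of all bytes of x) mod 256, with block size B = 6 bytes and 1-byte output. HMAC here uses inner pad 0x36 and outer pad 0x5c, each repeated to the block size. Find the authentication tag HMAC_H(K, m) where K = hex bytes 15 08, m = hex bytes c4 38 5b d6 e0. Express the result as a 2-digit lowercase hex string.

53

Key hex bytes 15 08 is 2 bytes ≤ B = 6; zero-pad to 6 bytes: K' = 15 08 00 00 00 00.
K' ⊕ ipad = 23 3e 36 36 36 36.  K' ⊕ opad = 49 54 5c 5c 5c 5c.
Inner input = (K'⊕ipad) ∥ m = 23 3e 36 36 36 36 ∥ c4 38 5b d6 e0.
Inner hash: sum = 35+62+54+54+54+54+196+56+91+214+224 = 1094; mod 256 = 70 → 46.
Outer input = (K'⊕opad) ∥ inner = 49 54 5c 5c 5c 5c ∥ 46.
Outer hash (tag): sum = 73+84+92+92+92+92+70 = 595; mod 256 = 83 → 53.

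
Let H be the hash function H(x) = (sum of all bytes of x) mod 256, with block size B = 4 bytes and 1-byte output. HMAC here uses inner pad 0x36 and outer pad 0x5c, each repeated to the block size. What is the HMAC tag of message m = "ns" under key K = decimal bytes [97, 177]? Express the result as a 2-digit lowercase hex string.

0d

Key decimal bytes [97, 177] = 61 b1 is 2 bytes ≤ B = 4; zero-pad to 4 bytes: K' = 61 b1 00 00.
K' ⊕ ipad = 57 87 36 36.  K' ⊕ opad = 3d ed 5c 5c.
Inner input = (K'⊕ipad) ∥ m = 57 87 36 36 ∥ 6e 73.
Inner hash: sum = 87+135+54+54+110+115 = 555; mod 256 = 43 → 2b.
Outer input = (K'⊕opad) ∥ inner = 3d ed 5c 5c ∥ 2b.
Outer hash (tag): sum = 61+237+92+92+43 = 525; mod 256 = 13 → 0d.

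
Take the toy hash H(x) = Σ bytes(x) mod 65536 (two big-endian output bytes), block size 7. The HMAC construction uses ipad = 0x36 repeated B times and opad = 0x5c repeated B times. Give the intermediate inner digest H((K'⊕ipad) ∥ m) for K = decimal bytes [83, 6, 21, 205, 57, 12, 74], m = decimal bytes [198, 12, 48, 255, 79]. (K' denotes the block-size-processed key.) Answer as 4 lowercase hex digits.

04c8

Key decimal bytes [83, 6, 21, 205, 57, 12, 74] = 53 06 15 cd 39 0c 4a is exactly B = 7 bytes: K' = 53 06 15 cd 39 0c 4a.
K' ⊕ ipad = 65 30 23 fb 0f 3a 7c.
Inner input = 65 30 23 fb 0f 3a 7c ∥ c6 0c 30 ff 4f.
Inner hash: sum = 101+48+35+251+15+58+124+198+12+48+255+79 = 1224 → 04 c8.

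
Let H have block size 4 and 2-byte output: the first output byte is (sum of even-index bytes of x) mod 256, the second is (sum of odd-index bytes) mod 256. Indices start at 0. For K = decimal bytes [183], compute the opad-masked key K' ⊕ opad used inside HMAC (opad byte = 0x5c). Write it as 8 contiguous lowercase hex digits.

Key decimal bytes [183] = b7 is 1 byte ≤ B = 4; zero-pad to 4 bytes: K' = b7 00 00 00.
XOR each byte with 0x5c: b7⊕5c=eb, 00⊕5c=5c, 00⊕5c=5c, 00⊕5c=5c.

eb5c5c5c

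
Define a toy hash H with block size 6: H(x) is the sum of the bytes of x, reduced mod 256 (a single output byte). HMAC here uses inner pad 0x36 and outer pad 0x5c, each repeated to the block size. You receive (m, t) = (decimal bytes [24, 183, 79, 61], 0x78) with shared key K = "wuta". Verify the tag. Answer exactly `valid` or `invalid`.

invalid

Key "wuta" = 77 75 74 61 is 4 bytes ≤ B = 6; zero-pad to 6 bytes: K' = 77 75 74 61 00 00.
K' ⊕ ipad = 41 43 42 57 36 36; K' ⊕ opad = 2b 29 28 3d 5c 5c.
Inner hash: sum = 65+67+66+87+54+54+24+183+79+61 = 740; mod 256 = 228 → e4.
Outer hash (recomputed tag): sum = 43+41+40+61+92+92+228 = 597; mod 256 = 85 → 55.
Recomputed tag = 55; claimed = 78 → mismatch.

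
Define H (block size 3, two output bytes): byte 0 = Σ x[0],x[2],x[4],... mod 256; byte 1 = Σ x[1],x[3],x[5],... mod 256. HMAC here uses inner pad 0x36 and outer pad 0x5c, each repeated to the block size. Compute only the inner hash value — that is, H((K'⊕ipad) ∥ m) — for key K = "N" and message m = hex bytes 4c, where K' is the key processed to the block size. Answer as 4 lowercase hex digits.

ae82

Key "N" = 4e is 1 byte ≤ B = 3; zero-pad to 3 bytes: K' = 4e 00 00.
K' ⊕ ipad = 78 36 36.
Inner input = 78 36 36 ∥ 4c.
Inner hash: even-index sum = 174 mod 256 = 174; odd-index sum = 130 mod 256 = 130 → ae 82.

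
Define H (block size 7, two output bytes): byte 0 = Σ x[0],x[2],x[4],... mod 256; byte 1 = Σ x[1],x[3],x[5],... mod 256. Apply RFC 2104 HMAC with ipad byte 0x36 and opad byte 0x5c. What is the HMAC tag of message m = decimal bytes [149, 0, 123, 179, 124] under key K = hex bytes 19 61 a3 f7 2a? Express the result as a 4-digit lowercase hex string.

Key hex bytes 19 61 a3 f7 2a is 5 bytes ≤ B = 7; zero-pad to 7 bytes: K' = 19 61 a3 f7 2a 00 00.
K' ⊕ ipad = 2f 57 95 c1 1c 36 36.  K' ⊕ opad = 45 3d ff ab 76 5c 5c.
Inner input = (K'⊕ipad) ∥ m = 2f 57 95 c1 1c 36 36 ∥ 95 00 7b b3 7c.
Inner hash: even-index sum = 457 mod 256 = 201; odd-index sum = 730 mod 256 = 218 → c9 da.
Outer input = (K'⊕opad) ∥ inner = 45 3d ff ab 76 5c 5c ∥ c9 da.
Outer hash (tag): even-index sum = 752 mod 256 = 240; odd-index sum = 525 mod 256 = 13 → f0 0d.

f00d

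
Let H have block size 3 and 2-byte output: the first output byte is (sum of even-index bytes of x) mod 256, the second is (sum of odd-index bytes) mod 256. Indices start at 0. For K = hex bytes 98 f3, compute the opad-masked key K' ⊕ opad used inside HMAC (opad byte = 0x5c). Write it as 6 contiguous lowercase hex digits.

c4af5c

Key hex bytes 98 f3 is 2 bytes ≤ B = 3; zero-pad to 3 bytes: K' = 98 f3 00.
XOR each byte with 0x5c: 98⊕5c=c4, f3⊕5c=af, 00⊕5c=5c.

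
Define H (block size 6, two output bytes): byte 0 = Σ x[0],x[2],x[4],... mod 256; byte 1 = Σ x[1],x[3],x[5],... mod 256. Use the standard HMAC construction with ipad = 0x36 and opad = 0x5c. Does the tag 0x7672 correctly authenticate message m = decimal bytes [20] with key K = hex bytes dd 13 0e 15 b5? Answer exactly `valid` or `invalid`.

valid

Key hex bytes dd 13 0e 15 b5 is 5 bytes ≤ B = 6; zero-pad to 6 bytes: K' = dd 13 0e 15 b5 00.
K' ⊕ ipad = eb 25 38 23 83 36; K' ⊕ opad = 81 4f 52 49 e9 5c.
Inner hash: even-index sum = 442 mod 256 = 186; odd-index sum = 126 mod 256 = 126 → ba 7e.
Outer hash (recomputed tag): even-index sum = 630 mod 256 = 118; odd-index sum = 370 mod 256 = 114 → 76 72.
Recomputed tag = 7672; claimed = 7672 → match.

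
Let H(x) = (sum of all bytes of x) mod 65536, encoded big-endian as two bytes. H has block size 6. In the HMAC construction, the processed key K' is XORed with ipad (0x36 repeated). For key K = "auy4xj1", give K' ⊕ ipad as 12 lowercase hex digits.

34a036363636

Key "auy4xj1" = 61 75 79 34 78 6a 31 is 7 bytes > B = 6, so hash it first: H(key) = 02 96, then zero-pad to 6 bytes: K' = 02 96 00 00 00 00.
XOR each byte with 0x36: 02⊕36=34, 96⊕36=a0, 00⊕36=36, 00⊕36=36, 00⊕36=36, 00⊕36=36.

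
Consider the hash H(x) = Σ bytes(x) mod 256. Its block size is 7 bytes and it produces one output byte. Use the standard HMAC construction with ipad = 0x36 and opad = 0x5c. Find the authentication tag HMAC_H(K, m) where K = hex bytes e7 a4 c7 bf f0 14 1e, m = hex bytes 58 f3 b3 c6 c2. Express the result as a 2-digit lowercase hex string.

da

Key hex bytes e7 a4 c7 bf f0 14 1e is exactly B = 7 bytes: K' = e7 a4 c7 bf f0 14 1e.
K' ⊕ ipad = d1 92 f1 89 c6 22 28.  K' ⊕ opad = bb f8 9b e3 ac 48 42.
Inner input = (K'⊕ipad) ∥ m = d1 92 f1 89 c6 22 28 ∥ 58 f3 b3 c6 c2.
Inner hash: sum = 209+146+241+137+198+34+40+88+243+179+198+194 = 1907; mod 256 = 115 → 73.
Outer input = (K'⊕opad) ∥ inner = bb f8 9b e3 ac 48 42 ∥ 73.
Outer hash (tag): sum = 187+248+155+227+172+72+66+115 = 1242; mod 256 = 218 → da.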